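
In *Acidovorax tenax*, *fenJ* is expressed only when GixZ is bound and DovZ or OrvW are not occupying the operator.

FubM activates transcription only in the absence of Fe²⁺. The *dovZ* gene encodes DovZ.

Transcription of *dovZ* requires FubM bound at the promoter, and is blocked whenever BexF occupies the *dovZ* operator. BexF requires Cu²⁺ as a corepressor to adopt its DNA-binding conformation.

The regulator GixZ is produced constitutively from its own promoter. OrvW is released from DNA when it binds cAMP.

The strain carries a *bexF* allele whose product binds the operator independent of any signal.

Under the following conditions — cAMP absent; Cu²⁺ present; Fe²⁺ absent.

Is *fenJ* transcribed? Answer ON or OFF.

OFF

BexF is constitutively active in this strain.
Fe²⁺ is absent, so FubM is active.
With repressor BexF bound, *dovZ* is not transcribed.
So DovZ is not produced.
GixZ is produced constitutively and is active.
cAMP is absent, so OrvW is active.
With repressor OrvW bound, *fenJ* is not transcribed.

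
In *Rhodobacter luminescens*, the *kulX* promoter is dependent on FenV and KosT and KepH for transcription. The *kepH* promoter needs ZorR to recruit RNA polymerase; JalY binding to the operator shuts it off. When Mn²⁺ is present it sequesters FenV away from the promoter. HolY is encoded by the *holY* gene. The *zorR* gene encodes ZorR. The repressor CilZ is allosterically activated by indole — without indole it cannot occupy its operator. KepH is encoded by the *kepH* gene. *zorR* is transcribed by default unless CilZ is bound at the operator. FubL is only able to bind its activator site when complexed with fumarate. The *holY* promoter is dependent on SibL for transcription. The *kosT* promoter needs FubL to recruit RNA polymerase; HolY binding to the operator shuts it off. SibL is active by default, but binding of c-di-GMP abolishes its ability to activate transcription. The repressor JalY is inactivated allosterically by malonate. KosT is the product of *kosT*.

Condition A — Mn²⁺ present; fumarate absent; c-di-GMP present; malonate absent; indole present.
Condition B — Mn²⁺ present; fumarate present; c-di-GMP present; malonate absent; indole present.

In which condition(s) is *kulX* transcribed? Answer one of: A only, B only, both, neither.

Condition A:
Mn²⁺ is present, so FenV is inactive.
Fumarate is absent, so FubL is inactive.
c-di-GMP is present, so SibL is inactive.
Required activator SibL is absent, so *holY* is not transcribed.
So HolY is not produced.
Required activator FubL is absent, so *kosT* is not transcribed.
So KosT is not produced.
Malonate is absent, so JalY is active.
Indole is present, so CilZ is active.
With repressor CilZ bound, *zorR* is not transcribed.
So ZorR is not produced.
With repressor JalY bound, *kepH* is not transcribed.
So KepH is not produced.
Required activator FenV is absent, so *kulX* is not transcribed.
→ *kulX* is OFF in A.
Condition B:
Mn²⁺ is present, so FenV is inactive.
Fumarate is present, so FubL is active.
c-di-GMP is present, so SibL is inactive.
Required activator SibL is absent, so *holY* is not transcribed.
So HolY is not produced.
No repressor is bound and FubL is active, so *kosT* is transcribed.
So KosT is produced and active.
Malonate is absent, so JalY is active.
Indole is present, so CilZ is active.
With repressor CilZ bound, *zorR* is not transcribed.
So ZorR is not produced.
With repressor JalY bound, *kepH* is not transcribed.
So KepH is not produced.
Required activator FenV is absent, so *kulX* is not transcribed.
→ *kulX* is OFF in B.

neither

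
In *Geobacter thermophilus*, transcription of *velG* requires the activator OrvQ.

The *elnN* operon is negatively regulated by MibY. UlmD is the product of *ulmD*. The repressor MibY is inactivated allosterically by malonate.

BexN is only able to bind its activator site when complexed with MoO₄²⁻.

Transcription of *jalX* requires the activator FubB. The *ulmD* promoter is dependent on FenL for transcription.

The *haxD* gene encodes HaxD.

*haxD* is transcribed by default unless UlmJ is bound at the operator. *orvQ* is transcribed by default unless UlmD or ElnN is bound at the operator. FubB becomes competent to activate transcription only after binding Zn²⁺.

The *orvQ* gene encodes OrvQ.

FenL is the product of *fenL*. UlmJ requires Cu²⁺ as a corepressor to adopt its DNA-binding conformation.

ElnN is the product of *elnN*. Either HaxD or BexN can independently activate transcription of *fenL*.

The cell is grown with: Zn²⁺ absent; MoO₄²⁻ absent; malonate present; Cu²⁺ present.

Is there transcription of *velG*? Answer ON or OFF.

Cu²⁺ is present, so UlmJ is active.
With repressor UlmJ bound, *haxD* is not transcribed.
So HaxD is not produced.
MoO₄²⁻ is absent, so BexN is inactive.
No activator is available at the *fenL* promoter, so *fenL* is not transcribed.
So FenL is not produced.
Required activator FenL is absent, so *ulmD* is not transcribed.
So UlmD is not produced.
Malonate is present, so MibY is inactive.
With no repressor bound, *elnN* is transcribed.
So ElnN is produced and active.
With repressor ElnN bound, *orvQ* is not transcribed.
So OrvQ is not produced.
Required activator OrvQ is absent, so *velG* is not transcribed.

OFF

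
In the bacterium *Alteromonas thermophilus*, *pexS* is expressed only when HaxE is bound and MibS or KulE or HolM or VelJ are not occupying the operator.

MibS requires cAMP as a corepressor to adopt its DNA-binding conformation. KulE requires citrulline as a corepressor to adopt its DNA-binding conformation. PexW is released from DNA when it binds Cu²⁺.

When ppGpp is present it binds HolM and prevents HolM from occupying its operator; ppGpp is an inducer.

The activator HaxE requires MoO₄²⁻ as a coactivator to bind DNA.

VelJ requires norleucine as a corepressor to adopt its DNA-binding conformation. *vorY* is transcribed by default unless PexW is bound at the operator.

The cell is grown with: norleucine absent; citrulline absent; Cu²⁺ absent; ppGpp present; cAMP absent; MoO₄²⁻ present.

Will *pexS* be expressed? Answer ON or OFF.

ON

cAMP is absent, so MibS is inactive.
MoO₄²⁻ is present, so HaxE is active.
Citrulline is absent, so KulE is inactive.
ppGpp is present, so HolM is inactive.
Norleucine is absent, so VelJ is inactive.
No repressor is bound and HaxE is active, so *pexS* is transcribed.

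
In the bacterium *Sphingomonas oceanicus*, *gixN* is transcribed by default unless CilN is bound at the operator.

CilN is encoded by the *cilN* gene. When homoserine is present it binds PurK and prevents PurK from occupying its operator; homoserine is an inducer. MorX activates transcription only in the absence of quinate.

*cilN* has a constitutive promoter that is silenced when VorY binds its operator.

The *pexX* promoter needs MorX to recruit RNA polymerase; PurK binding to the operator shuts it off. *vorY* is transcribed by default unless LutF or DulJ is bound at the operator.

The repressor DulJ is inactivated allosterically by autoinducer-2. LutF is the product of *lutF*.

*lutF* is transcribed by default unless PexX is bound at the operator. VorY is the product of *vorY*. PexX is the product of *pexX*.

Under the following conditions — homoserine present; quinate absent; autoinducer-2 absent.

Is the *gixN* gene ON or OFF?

OFF

Homoserine is present, so PurK is inactive.
Quinate is absent, so MorX is active.
No repressor is bound and MorX is active, so *pexX* is transcribed.
So PexX is produced and active.
With repressor PexX bound, *lutF* is not transcribed.
So LutF is not produced.
Autoinducer-2 is absent, so DulJ is active.
With repressor DulJ bound, *vorY* is not transcribed.
So VorY is not produced.
With no repressor bound, *cilN* is transcribed.
So CilN is produced and active.
With repressor CilN bound, *gixN* is not transcribed.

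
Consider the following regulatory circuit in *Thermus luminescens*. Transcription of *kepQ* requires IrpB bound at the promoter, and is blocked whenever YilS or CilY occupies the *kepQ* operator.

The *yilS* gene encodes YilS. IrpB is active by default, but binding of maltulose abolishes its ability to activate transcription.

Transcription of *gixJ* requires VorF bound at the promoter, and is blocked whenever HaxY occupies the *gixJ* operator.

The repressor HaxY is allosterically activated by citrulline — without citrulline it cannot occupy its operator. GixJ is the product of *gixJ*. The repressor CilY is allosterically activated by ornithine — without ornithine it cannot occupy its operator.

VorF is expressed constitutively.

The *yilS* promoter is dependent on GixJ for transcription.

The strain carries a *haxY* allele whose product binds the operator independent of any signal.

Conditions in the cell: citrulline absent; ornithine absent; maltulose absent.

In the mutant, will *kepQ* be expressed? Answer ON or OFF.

ON

VorF is produced constitutively and is active.
HaxY is constitutively active in this strain.
With repressor HaxY bound, *gixJ* is not transcribed.
So GixJ is not produced.
Required activator GixJ is absent, so *yilS* is not transcribed.
So YilS is not produced.
Maltulose is absent, so IrpB is active.
Ornithine is absent, so CilY is inactive.
No repressor is bound and IrpB is active, so *kepQ* is transcribed.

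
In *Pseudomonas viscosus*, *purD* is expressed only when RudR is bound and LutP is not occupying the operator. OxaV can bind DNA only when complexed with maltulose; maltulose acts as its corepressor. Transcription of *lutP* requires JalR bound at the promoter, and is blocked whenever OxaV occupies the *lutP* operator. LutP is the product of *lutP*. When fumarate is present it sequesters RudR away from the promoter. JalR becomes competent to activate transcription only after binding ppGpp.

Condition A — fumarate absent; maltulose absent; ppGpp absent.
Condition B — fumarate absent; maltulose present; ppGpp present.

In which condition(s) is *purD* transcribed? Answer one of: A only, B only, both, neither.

both

Condition A:
Fumarate is absent, so RudR is active.
Maltulose is absent, so OxaV is inactive.
ppGpp is absent, so JalR is inactive.
Required activator JalR is absent, so *lutP* is not transcribed.
So LutP is not produced.
No repressor is bound and RudR is active, so *purD* is transcribed.
→ *purD* is ON in A.
Condition B:
Fumarate is absent, so RudR is active.
Maltulose is present, so OxaV is active.
ppGpp is present, so JalR is active.
With repressor OxaV bound, *lutP* is not transcribed.
So LutP is not produced.
No repressor is bound and RudR is active, so *purD* is transcribed.
→ *purD* is ON in B.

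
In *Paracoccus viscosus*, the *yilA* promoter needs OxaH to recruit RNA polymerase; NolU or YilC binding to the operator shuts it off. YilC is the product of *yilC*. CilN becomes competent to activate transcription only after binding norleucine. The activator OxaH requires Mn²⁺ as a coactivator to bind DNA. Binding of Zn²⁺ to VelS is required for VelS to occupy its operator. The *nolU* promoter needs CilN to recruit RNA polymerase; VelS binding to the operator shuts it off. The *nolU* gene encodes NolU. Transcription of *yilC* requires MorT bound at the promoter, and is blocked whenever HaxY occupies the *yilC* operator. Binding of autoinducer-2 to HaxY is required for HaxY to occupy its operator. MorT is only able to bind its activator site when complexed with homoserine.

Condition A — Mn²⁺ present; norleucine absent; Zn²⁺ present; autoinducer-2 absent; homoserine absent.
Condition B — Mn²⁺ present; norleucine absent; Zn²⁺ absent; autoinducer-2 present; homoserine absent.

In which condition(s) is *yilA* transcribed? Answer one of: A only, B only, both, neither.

Condition A:
Mn²⁺ is present, so OxaH is active.
Norleucine is absent, so CilN is inactive.
Zn²⁺ is present, so VelS is active.
With repressor VelS bound, *nolU* is not transcribed.
So NolU is not produced.
Autoinducer-2 is absent, so HaxY is inactive.
Homoserine is absent, so MorT is inactive.
Required activator MorT is absent, so *yilC* is not transcribed.
So YilC is not produced.
No repressor is bound and OxaH is active, so *yilA* is transcribed.
→ *yilA* is ON in A.
Condition B:
Mn²⁺ is present, so OxaH is active.
Norleucine is absent, so CilN is inactive.
Zn²⁺ is absent, so VelS is inactive.
Required activator CilN is absent, so *nolU* is not transcribed.
So NolU is not produced.
Autoinducer-2 is present, so HaxY is active.
Homoserine is absent, so MorT is inactive.
With repressor HaxY bound, *yilC* is not transcribed.
So YilC is not produced.
No repressor is bound and OxaH is active, so *yilA* is transcribed.
→ *yilA* is ON in B.

both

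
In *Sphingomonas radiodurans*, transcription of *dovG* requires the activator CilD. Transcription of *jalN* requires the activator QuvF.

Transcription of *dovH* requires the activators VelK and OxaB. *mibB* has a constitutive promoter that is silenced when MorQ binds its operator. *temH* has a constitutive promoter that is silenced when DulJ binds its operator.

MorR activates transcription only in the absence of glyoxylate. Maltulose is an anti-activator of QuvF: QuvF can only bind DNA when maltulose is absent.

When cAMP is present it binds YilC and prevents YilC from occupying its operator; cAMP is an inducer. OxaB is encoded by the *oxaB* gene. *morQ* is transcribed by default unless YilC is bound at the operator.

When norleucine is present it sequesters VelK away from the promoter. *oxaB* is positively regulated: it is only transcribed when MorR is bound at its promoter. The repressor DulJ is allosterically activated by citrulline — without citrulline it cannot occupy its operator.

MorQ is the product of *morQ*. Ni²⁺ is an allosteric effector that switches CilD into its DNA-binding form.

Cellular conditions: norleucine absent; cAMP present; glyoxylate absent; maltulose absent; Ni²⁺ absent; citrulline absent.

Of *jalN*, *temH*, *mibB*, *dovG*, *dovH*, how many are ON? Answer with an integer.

Maltulose is absent, so QuvF is active.
No repressor is bound and QuvF is active, so *jalN* is transcribed.
→ *jalN* is ON.
Citrulline is absent, so DulJ is inactive.
With no repressor bound, *temH* is transcribed.
→ *temH* is ON.
cAMP is present, so YilC is inactive.
With no repressor bound, *morQ* is transcribed.
So MorQ is produced and active.
With repressor MorQ bound, *mibB* is not transcribed.
→ *mibB* is OFF.
Ni²⁺ is absent, so CilD is inactive.
Required activator CilD is absent, so *dovG* is not transcribed.
→ *dovG* is OFF.
Norleucine is absent, so VelK is active.
Glyoxylate is absent, so MorR is active.
No repressor is bound and MorR is active, so *oxaB* is transcribed.
So OxaB is produced and active.
No repressor is bound and VelK and OxaB are active, so *dovH* is transcribed.
→ *dovH* is ON.
3 of the 5 genes are transcribed.

3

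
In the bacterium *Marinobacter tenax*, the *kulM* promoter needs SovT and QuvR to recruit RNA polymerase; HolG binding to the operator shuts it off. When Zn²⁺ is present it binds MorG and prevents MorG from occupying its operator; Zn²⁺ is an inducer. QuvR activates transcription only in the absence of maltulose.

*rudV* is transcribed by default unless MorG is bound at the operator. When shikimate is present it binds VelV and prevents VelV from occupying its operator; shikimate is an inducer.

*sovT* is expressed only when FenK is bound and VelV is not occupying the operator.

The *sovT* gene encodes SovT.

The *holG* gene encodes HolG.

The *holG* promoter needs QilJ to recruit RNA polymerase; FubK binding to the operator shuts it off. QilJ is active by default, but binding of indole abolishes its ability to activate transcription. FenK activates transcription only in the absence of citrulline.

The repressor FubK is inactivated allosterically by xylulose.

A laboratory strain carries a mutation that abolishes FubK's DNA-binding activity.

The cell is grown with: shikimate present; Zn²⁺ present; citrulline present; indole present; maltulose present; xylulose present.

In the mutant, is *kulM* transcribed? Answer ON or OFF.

OFF

Citrulline is present, so FenK is inactive.
Shikimate is present, so VelV is inactive.
Required activator FenK is absent, so *sovT* is not transcribed.
So SovT is not produced.
FubK is non-functional in this strain, so it has no effect.
Indole is present, so QilJ is inactive.
Required activator QilJ is absent, so *holG* is not transcribed.
So HolG is not produced.
Maltulose is present, so QuvR is inactive.
Required activator SovT is absent, so *kulM* is not transcribed.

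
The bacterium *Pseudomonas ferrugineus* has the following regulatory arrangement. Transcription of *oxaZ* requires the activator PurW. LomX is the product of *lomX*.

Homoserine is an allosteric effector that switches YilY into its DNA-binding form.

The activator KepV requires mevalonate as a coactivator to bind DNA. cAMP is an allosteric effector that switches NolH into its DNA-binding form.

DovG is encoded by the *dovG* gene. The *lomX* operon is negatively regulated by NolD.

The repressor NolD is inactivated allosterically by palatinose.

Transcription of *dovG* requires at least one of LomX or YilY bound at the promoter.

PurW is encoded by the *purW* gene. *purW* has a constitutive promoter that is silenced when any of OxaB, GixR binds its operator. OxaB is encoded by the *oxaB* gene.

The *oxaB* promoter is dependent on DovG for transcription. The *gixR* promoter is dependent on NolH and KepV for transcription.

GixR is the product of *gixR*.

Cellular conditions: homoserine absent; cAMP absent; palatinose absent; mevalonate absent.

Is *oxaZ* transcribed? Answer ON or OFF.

Palatinose is absent, so NolD is active.
With repressor NolD bound, *lomX* is not transcribed.
So LomX is not produced.
Homoserine is absent, so YilY is inactive.
No activator is available at the *dovG* promoter, so *dovG* is not transcribed.
So DovG is not produced.
Required activator DovG is absent, so *oxaB* is not transcribed.
So OxaB is not produced.
cAMP is absent, so NolH is inactive.
Mevalonate is absent, so KepV is inactive.
Required activator NolH is absent, so *gixR* is not transcribed.
So GixR is not produced.
With no repressor bound, *purW* is transcribed.
So PurW is produced and active.
No repressor is bound and PurW is active, so *oxaZ* is transcribed.

ON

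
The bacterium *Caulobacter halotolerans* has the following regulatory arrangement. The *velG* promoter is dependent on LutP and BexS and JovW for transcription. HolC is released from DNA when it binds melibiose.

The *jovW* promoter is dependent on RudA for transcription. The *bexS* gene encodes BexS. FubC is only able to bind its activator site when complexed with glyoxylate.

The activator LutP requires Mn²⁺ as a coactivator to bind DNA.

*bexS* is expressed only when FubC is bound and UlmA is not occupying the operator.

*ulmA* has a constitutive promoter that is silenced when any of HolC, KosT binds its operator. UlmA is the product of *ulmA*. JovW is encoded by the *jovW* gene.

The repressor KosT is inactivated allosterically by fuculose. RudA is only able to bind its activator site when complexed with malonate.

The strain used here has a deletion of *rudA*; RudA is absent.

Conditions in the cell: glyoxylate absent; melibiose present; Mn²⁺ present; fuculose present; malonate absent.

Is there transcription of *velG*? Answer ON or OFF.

Mn²⁺ is present, so LutP is active.
Glyoxylate is absent, so FubC is inactive.
Melibiose is present, so HolC is inactive.
Fuculose is present, so KosT is inactive.
With no repressor bound, *ulmA* is transcribed.
So UlmA is produced and active.
With repressor UlmA bound, *bexS* is not transcribed.
So BexS is not produced.
RudA is non-functional in this strain, so it has no effect.
Required activator RudA is absent, so *jovW* is not transcribed.
So JovW is not produced.
Required activator BexS is absent, so *velG* is not transcribed.

OFF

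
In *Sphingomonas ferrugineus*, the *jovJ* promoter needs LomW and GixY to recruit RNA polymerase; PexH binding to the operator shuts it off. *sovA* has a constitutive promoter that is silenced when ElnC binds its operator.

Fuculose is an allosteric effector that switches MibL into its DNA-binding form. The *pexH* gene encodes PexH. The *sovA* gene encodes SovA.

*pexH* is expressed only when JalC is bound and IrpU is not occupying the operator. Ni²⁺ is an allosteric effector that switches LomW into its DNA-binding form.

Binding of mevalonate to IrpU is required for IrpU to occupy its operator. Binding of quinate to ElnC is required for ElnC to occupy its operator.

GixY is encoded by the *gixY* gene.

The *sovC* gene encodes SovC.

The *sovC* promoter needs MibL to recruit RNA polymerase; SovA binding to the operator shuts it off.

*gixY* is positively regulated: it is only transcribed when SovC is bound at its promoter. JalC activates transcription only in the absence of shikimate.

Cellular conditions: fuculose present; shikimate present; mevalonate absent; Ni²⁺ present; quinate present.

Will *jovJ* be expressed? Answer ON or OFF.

ON

Ni²⁺ is present, so LomW is active.
Mevalonate is absent, so IrpU is inactive.
Shikimate is present, so JalC is inactive.
Required activator JalC is absent, so *pexH* is not transcribed.
So PexH is not produced.
Quinate is present, so ElnC is active.
With repressor ElnC bound, *sovA* is not transcribed.
So SovA is not produced.
Fuculose is present, so MibL is active.
No repressor is bound and MibL is active, so *sovC* is transcribed.
So SovC is produced and active.
No repressor is bound and SovC is active, so *gixY* is transcribed.
So GixY is produced and active.
No repressor is bound and LomW and GixY are active, so *jovJ* is transcribed.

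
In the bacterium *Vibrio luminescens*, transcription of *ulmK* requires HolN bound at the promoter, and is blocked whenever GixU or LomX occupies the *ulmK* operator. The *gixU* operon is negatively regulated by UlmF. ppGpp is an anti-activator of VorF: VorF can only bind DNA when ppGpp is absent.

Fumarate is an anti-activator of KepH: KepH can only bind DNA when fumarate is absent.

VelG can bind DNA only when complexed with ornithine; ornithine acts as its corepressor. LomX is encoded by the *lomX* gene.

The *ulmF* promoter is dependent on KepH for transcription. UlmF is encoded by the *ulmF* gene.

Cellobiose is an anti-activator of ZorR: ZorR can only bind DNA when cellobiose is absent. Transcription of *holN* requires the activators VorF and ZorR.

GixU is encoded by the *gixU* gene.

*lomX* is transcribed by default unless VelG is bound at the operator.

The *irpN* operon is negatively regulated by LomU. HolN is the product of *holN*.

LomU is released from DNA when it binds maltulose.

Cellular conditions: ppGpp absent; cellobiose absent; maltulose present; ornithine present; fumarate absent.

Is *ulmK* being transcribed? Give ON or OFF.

Fumarate is absent, so KepH is active.
No repressor is bound and KepH is active, so *ulmF* is transcribed.
So UlmF is produced and active.
With repressor UlmF bound, *gixU* is not transcribed.
So GixU is not produced.
ppGpp is absent, so VorF is active.
Cellobiose is absent, so ZorR is active.
No repressor is bound and VorF and ZorR are active, so *holN* is transcribed.
So HolN is produced and active.
Ornithine is present, so VelG is active.
With repressor VelG bound, *lomX* is not transcribed.
So LomX is not produced.
No repressor is bound and HolN is active, so *ulmK* is transcribed.

ON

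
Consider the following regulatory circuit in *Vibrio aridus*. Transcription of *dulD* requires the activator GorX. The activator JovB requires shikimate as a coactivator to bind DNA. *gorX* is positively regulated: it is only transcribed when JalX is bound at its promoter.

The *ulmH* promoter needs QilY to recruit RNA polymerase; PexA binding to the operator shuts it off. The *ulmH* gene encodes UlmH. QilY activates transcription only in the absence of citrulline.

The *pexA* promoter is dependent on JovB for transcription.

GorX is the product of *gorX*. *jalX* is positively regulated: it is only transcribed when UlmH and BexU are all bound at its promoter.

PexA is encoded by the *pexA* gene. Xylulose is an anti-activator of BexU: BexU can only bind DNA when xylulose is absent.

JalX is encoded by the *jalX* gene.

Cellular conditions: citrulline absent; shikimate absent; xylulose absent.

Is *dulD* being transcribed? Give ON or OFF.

ON

Shikimate is absent, so JovB is inactive.
Required activator JovB is absent, so *pexA* is not transcribed.
So PexA is not produced.
Citrulline is absent, so QilY is active.
No repressor is bound and QilY is active, so *ulmH* is transcribed.
So UlmH is produced and active.
Xylulose is absent, so BexU is active.
No repressor is bound and UlmH and BexU are active, so *jalX* is transcribed.
So JalX is produced and active.
No repressor is bound and JalX is active, so *gorX* is transcribed.
So GorX is produced and active.
No repressor is bound and GorX is active, so *dulD* is transcribed.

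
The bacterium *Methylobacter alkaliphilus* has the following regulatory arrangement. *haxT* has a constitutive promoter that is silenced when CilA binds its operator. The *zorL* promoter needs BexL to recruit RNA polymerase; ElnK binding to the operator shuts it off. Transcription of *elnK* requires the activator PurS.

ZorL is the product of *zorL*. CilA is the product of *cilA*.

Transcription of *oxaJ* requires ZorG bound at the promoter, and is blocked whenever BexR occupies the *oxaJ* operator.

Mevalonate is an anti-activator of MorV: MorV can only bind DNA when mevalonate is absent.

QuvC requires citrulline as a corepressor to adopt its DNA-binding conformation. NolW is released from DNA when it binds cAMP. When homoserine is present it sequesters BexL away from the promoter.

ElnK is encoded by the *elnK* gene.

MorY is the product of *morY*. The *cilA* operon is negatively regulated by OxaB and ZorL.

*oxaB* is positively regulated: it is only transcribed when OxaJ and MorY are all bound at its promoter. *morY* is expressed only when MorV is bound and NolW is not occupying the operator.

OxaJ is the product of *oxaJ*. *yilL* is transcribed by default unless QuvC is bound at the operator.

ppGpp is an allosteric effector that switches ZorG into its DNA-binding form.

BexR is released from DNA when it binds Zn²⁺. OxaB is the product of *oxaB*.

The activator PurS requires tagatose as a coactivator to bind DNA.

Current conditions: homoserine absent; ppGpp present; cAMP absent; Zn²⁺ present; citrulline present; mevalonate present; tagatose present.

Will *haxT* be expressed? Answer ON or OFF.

Zn²⁺ is present, so BexR is inactive.
ppGpp is present, so ZorG is active.
No repressor is bound and ZorG is active, so *oxaJ* is transcribed.
So OxaJ is produced and active.
Mevalonate is present, so MorV is inactive.
cAMP is absent, so NolW is active.
With repressor NolW bound, *morY* is not transcribed.
So MorY is not produced.
Required activator MorY is absent, so *oxaB* is not transcribed.
So OxaB is not produced.
Tagatose is present, so PurS is active.
No repressor is bound and PurS is active, so *elnK* is transcribed.
So ElnK is produced and active.
Homoserine is absent, so BexL is active.
With repressor ElnK bound, *zorL* is not transcribed.
So ZorL is not produced.
With no repressor bound, *cilA* is transcribed.
So CilA is produced and active.
With repressor CilA bound, *haxT* is not transcribed.

OFF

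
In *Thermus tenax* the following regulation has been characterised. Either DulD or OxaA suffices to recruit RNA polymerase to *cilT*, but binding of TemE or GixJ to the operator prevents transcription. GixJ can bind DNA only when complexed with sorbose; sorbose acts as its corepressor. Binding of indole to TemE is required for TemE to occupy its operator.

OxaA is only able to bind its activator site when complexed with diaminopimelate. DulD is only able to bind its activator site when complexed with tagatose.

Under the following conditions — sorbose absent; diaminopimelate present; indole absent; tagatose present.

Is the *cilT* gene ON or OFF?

Indole is absent, so TemE is inactive.
Tagatose is present, so DulD is active.
Sorbose is absent, so GixJ is inactive.
Diaminopimelate is present, so OxaA is active.
Activator DulD is present, so *cilT* is transcribed.

ON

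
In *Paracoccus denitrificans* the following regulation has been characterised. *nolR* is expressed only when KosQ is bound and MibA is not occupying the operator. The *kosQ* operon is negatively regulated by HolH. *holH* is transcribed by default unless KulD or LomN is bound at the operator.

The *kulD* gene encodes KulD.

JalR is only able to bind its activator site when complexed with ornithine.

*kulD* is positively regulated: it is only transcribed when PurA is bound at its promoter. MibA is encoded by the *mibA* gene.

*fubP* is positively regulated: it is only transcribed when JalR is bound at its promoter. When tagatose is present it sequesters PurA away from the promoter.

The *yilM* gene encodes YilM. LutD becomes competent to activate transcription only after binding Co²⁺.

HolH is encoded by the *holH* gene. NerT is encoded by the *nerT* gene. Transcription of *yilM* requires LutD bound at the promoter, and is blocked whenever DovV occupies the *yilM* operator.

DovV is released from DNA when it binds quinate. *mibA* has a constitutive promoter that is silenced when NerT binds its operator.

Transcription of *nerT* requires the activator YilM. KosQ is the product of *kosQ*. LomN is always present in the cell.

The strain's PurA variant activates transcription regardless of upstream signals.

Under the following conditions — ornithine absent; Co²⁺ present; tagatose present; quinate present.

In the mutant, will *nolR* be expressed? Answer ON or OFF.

ON

PurA is constitutively active in this strain.
No repressor is bound and PurA is active, so *kulD* is transcribed.
So KulD is produced and active.
LomN is produced constitutively and is active.
With repressor KulD bound, *holH* is not transcribed.
So HolH is not produced.
With no repressor bound, *kosQ* is transcribed.
So KosQ is produced and active.
Co²⁺ is present, so LutD is active.
Quinate is present, so DovV is inactive.
No repressor is bound and LutD is active, so *yilM* is transcribed.
So YilM is produced and active.
No repressor is bound and YilM is active, so *nerT* is transcribed.
So NerT is produced and active.
With repressor NerT bound, *mibA* is not transcribed.
So MibA is not produced.
No repressor is bound and KosQ is active, so *nolR* is transcribed.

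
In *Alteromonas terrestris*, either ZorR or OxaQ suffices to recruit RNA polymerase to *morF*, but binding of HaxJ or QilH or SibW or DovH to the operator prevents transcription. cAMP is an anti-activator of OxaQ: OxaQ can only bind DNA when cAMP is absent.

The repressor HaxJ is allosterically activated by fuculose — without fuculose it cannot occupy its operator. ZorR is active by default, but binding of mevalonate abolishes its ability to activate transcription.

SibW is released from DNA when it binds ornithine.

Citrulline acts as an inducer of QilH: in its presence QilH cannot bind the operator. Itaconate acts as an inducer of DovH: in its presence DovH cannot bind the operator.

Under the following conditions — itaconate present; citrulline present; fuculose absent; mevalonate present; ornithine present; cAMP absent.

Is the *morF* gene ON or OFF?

Fuculose is absent, so HaxJ is inactive.
Citrulline is present, so QilH is inactive.
Ornithine is present, so SibW is inactive.
Itaconate is present, so DovH is inactive.
Mevalonate is present, so ZorR is inactive.
cAMP is absent, so OxaQ is active.
Activator OxaQ is present, so *morF* is transcribed.

ON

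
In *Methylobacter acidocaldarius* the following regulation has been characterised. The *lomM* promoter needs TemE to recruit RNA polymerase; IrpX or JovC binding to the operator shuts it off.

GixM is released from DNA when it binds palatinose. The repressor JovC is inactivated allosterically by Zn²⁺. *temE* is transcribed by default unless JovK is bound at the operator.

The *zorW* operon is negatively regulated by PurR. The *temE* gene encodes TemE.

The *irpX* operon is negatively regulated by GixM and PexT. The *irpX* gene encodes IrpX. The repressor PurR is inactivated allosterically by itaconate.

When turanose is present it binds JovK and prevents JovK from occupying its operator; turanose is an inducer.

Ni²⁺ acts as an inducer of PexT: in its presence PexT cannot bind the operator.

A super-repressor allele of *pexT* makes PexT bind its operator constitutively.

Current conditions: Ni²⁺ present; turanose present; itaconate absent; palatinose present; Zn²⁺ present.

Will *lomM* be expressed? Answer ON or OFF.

Palatinose is present, so GixM is inactive.
PexT is constitutively active in this strain.
With repressor PexT bound, *irpX* is not transcribed.
So IrpX is not produced.
Turanose is present, so JovK is inactive.
With no repressor bound, *temE* is transcribed.
So TemE is produced and active.
Zn²⁺ is present, so JovC is inactive.
No repressor is bound and TemE is active, so *lomM* is transcribed.

ON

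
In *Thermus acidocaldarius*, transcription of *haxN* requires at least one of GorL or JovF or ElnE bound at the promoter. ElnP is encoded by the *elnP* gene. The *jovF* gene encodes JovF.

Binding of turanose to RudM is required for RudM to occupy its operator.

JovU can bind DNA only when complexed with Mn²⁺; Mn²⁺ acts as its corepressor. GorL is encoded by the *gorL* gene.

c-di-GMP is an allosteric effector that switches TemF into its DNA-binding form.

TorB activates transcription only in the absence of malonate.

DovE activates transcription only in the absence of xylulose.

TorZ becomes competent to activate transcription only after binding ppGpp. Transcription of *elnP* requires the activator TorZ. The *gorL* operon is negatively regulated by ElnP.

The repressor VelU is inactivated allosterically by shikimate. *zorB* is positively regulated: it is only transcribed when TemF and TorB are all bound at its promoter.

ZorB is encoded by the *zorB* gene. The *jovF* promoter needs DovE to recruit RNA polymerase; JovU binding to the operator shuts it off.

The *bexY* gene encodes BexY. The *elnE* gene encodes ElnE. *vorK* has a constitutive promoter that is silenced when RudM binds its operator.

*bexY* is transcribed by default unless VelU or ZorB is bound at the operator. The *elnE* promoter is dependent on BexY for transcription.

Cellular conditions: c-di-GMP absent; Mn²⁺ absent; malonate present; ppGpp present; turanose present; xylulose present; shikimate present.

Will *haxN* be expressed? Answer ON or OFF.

ppGpp is present, so TorZ is active.
No repressor is bound and TorZ is active, so *elnP* is transcribed.
So ElnP is produced and active.
With repressor ElnP bound, *gorL* is not transcribed.
So GorL is not produced.
Xylulose is present, so DovE is inactive.
Mn²⁺ is absent, so JovU is inactive.
Required activator DovE is absent, so *jovF* is not transcribed.
So JovF is not produced.
Shikimate is present, so VelU is inactive.
c-di-GMP is absent, so TemF is inactive.
Malonate is present, so TorB is inactive.
Required activator TemF is absent, so *zorB* is not transcribed.
So ZorB is not produced.
With no repressor bound, *bexY* is transcribed.
So BexY is produced and active.
No repressor is bound and BexY is active, so *elnE* is transcribed.
So ElnE is produced and active.
Activator ElnE is present, so *haxN* is transcribed.

ON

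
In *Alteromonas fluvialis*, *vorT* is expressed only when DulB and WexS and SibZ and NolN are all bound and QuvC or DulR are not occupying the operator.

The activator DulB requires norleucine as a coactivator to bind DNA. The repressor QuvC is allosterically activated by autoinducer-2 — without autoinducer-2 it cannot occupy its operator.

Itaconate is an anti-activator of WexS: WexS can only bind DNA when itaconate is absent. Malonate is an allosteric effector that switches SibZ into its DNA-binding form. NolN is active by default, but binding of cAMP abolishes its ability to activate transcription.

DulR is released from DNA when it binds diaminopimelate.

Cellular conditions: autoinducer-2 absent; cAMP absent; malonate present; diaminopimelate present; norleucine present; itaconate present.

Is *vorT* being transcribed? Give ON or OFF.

Norleucine is present, so DulB is active.
Itaconate is present, so WexS is inactive.
Malonate is present, so SibZ is active.
Autoinducer-2 is absent, so QuvC is inactive.
Diaminopimelate is present, so DulR is inactive.
cAMP is absent, so NolN is active.
Required activator WexS is absent, so *vorT* is not transcribed.

OFF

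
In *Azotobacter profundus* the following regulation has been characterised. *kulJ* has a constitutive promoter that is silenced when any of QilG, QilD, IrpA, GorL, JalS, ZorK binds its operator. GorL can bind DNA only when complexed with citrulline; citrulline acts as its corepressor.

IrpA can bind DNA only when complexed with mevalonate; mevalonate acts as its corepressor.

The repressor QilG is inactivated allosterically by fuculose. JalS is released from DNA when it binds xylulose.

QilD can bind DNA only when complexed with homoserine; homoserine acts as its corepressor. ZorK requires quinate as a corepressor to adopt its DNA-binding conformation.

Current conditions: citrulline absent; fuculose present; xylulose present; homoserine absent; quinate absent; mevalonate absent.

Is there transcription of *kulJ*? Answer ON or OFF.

ON

Fuculose is present, so QilG is inactive.
Homoserine is absent, so QilD is inactive.
Mevalonate is absent, so IrpA is inactive.
Citrulline is absent, so GorL is inactive.
Xylulose is present, so JalS is inactive.
Quinate is absent, so ZorK is inactive.
With no repressor bound, *kulJ* is transcribed.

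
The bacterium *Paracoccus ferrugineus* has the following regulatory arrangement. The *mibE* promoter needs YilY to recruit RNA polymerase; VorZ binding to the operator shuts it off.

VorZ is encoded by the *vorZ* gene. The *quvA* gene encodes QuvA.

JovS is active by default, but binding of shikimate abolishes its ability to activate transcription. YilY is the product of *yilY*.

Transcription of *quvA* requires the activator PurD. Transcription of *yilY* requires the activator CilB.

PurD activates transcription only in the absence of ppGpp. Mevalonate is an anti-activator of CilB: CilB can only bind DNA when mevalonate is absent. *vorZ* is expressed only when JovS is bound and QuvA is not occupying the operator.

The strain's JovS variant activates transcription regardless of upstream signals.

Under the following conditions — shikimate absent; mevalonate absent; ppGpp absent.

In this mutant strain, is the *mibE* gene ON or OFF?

Mevalonate is absent, so CilB is active.
No repressor is bound and CilB is active, so *yilY* is transcribed.
So YilY is produced and active.
ppGpp is absent, so PurD is active.
No repressor is bound and PurD is active, so *quvA* is transcribed.
So QuvA is produced and active.
JovS is constitutively active in this strain.
With repressor QuvA bound, *vorZ* is not transcribed.
So VorZ is not produced.
No repressor is bound and YilY is active, so *mibE* is transcribed.

ON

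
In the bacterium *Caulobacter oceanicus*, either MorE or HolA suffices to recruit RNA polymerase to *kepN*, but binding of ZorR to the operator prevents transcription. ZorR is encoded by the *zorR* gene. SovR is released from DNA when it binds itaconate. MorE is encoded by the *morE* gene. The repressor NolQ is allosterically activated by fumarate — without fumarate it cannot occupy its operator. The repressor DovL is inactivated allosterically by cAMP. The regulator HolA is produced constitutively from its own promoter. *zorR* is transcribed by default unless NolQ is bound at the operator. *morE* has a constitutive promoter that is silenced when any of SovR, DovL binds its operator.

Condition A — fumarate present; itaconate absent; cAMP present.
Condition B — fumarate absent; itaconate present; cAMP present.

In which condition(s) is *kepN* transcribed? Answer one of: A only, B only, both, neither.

Condition A:
Fumarate is present, so NolQ is active.
With repressor NolQ bound, *zorR* is not transcribed.
So ZorR is not produced.
Itaconate is absent, so SovR is active.
cAMP is present, so DovL is inactive.
With repressor SovR bound, *morE* is not transcribed.
So MorE is not produced.
HolA is produced constitutively and is active.
Activator HolA is present, so *kepN* is transcribed.
→ *kepN* is ON in A.
Condition B:
Fumarate is absent, so NolQ is inactive.
With no repressor bound, *zorR* is transcribed.
So ZorR is produced and active.
Itaconate is present, so SovR is inactive.
cAMP is present, so DovL is inactive.
With no repressor bound, *morE* is transcribed.
So MorE is produced and active.
HolA is produced constitutively and is active.
With repressor ZorR bound, *kepN* is not transcribed.
→ *kepN* is OFF in B.

A only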